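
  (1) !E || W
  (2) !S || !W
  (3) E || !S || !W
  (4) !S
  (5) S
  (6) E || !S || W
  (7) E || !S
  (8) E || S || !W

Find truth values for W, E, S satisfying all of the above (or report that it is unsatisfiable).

Unsatisfiable

Case S = True:
  Clause (!S) is falsified — contradiction.
Case S = False:
  Clause (S) is falsified — contradiction.
Both cases fail, so the formula is unsatisfiable.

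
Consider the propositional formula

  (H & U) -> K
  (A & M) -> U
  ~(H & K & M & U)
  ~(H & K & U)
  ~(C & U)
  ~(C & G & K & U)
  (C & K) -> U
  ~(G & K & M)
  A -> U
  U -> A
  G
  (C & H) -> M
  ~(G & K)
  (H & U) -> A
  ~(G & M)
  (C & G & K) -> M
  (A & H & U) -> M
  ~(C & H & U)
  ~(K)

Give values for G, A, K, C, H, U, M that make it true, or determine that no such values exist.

Unit clause (G) forces G = True.
Unit clause (~K) forces K = False.
In (~G | ~M) only ~M is left, so M = False.
Set A = False.
  then (A | ~U) forces U = False.
Set C = False.
Set H = False.
All clauses satisfied.

G = True; A = False; K = False; C = False; H = False; U = False; M = False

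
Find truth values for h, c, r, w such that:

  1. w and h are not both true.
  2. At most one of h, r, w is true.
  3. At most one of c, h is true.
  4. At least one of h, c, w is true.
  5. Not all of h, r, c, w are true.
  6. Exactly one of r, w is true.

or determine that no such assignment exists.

h = False, c = True, r = False, w = True

  (1) w=T, h=F — not both ✓
  (2) {h, r, w}: 1 true — at most one ✓
  (3) {c, h}: 1 true — at most one ✓
  (4) {h, c, w}: 2 true — at least one ✓
  (5) {h, r, c, w}: 2/4 true — not all ✓
  (6) {r, w}: 1 true — exactly one ✓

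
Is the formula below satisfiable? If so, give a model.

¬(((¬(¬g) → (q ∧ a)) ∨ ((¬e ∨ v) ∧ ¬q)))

q: True, v: False, a: False, g: True, e: True

  ¬(((¬(¬g) → (q ∧ a)) ∨ ((¬e ∨ v) ∧ ¬q))) = True
    (¬(¬g) → (q ∧ a)) ∨ ((¬e ∨ v) ∧ ¬q) = False
      ¬(¬g) → (q ∧ a) = False
        ¬(¬g) = True
          ¬g = False
        q ∧ a = False
      (¬e ∨ v) ∧ ¬q = False
        ¬e ∨ v = False
          ¬e = False
        ¬q = False
The formula evaluates to True.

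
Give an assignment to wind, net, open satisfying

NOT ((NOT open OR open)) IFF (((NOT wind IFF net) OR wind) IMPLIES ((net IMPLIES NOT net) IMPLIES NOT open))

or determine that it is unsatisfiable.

wind: True, net: False, open: True

  NOT ((NOT open OR open)) IFF (((NOT wind IFF net) OR wind) IMPLIES ((net IMPLIES NOT net) IMPLIES NOT open)) = True
    NOT ((NOT open OR open)) = False
      NOT open OR open = True
        NOT open = False
    ((NOT wind IFF net) OR wind) IMPLIES ((net IMPLIES NOT net) IMPLIES NOT open) = False
      (NOT wind IFF net) OR wind = True
        NOT wind IFF net = True
          NOT wind = False
      (net IMPLIES NOT net) IMPLIES NOT open = False
        net IMPLIES NOT net = True
          NOT net = True
        NOT open = False
The formula evaluates to True.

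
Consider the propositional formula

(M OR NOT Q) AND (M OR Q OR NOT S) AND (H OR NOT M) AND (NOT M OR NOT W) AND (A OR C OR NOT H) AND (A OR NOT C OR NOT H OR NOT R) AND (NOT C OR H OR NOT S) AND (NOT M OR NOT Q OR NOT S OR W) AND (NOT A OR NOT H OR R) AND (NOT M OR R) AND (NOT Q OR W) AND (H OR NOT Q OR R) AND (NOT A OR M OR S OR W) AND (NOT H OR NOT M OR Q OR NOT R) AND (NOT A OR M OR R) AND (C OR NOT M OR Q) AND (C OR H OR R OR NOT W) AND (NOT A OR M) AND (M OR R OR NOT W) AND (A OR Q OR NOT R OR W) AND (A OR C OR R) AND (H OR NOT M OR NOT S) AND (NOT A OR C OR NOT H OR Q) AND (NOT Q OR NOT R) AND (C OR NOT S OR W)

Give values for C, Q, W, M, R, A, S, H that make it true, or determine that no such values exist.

Set C = True.
Try Q = True:
  (M OR NOT Q) forces M = True.
  (H OR NOT M) forces H = True.
  (NOT M OR NOT W) forces W = False.
  clause (NOT Q OR W) is falsified — backtrack.
So Q = False.
Set W = False.
Set M = False.
  then (M OR Q OR NOT S) forces S = False.
  then (NOT A OR M OR S OR W) forces A = False.
  then (A OR Q OR NOT R OR W) forces R = False.
Set H = True.
All clauses satisfied.

C = True; Q = False; W = False; M = False; R = False; A = False; S = False; H = True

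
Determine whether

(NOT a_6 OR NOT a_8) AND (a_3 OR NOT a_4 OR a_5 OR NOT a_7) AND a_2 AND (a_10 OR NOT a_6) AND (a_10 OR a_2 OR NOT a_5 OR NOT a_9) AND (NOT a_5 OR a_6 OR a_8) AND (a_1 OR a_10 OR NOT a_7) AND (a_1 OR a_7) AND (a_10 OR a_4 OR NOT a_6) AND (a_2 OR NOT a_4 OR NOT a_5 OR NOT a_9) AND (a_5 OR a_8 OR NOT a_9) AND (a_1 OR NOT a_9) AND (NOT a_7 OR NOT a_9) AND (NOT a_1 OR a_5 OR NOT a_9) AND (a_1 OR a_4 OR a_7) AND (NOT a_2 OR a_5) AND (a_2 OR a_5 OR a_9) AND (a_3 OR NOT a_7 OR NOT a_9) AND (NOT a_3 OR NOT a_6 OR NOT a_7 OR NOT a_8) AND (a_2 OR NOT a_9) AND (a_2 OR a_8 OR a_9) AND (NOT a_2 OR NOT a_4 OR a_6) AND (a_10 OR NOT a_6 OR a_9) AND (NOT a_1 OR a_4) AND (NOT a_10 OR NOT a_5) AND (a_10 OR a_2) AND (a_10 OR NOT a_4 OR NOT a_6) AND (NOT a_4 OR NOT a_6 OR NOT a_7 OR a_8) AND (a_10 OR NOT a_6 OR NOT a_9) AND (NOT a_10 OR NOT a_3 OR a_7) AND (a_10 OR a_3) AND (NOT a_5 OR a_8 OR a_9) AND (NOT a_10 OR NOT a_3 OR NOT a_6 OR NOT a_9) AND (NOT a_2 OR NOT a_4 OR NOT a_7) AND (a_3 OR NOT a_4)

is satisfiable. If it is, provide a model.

Case a_2 = True:
  (NOT a_2 OR a_5) forces a_5 = True.
  (NOT a_10 OR NOT a_5) forces a_10 = False.
  (a_10 OR NOT a_6) forces a_6 = False.
  (NOT a_5 OR a_6 OR a_8) forces a_8 = True.
  (NOT a_2 OR NOT a_4 OR a_6) forces a_4 = False.
  (NOT a_1 OR a_4) forces a_1 = False.
  (a_1 OR a_10 OR NOT a_7) forces a_7 = False.
  Clause (a_1 OR a_7) is falsified — contradiction.
Case a_2 = False:
  Clause (a_2) is falsified — contradiction.
Both cases fail, so the formula is unsatisfiable.

Unsatisfiable — no assignment works.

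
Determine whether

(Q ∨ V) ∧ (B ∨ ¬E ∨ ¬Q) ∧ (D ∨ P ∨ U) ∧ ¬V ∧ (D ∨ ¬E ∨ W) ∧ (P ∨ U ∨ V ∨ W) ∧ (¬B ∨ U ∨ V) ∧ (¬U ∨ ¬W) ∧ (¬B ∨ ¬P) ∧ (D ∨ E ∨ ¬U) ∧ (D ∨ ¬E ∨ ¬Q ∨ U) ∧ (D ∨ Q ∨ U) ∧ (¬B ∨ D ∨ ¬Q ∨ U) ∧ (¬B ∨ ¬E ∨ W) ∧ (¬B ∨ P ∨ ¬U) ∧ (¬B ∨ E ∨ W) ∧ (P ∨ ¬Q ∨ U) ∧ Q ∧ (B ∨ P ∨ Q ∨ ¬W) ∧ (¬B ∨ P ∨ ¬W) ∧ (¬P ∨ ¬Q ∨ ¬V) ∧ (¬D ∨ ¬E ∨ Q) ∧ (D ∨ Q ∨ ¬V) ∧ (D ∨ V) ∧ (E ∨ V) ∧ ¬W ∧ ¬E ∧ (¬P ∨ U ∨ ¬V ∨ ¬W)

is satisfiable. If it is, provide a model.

Unsatisfiable — no assignment works.

Case E = True:
  Clause (¬E) is falsified — contradiction.
Case E = False:
  (¬V) forces V = False.
  Clause (E ∨ V) is falsified — contradiction.
Both cases fail, so the formula is unsatisfiable.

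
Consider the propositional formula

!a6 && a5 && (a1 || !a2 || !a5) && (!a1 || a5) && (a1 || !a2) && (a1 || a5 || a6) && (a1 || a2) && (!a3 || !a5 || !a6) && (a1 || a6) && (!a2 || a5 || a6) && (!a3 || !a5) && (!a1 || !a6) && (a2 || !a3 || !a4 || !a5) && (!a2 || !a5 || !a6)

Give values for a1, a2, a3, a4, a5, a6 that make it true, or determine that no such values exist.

a1 = True; a2 = False; a3 = False; a4 = True; a5 = True; a6 = False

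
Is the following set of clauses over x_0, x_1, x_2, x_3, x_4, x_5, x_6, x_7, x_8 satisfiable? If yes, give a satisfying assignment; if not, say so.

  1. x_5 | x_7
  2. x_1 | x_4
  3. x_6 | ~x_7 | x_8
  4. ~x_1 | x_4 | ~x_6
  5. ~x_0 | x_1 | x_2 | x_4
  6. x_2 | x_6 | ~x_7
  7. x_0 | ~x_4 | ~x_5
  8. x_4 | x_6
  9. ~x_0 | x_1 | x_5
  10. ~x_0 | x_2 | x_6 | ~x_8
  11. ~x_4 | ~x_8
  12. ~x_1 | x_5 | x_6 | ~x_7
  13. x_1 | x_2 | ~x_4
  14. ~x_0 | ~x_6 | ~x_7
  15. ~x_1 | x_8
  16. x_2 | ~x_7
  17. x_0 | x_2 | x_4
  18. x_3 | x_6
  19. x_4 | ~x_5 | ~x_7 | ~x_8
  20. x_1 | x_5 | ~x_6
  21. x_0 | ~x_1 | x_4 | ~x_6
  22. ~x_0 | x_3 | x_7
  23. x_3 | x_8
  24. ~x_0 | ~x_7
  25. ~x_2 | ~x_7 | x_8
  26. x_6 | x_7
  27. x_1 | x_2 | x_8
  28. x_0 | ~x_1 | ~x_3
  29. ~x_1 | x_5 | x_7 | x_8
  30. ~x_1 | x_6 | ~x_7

x_0=T, x_1=F, x_2=T, x_3=T, x_4=T, x_5=T, x_6=T, x_7=F, x_8=F

Set x_0 = True.
  then (~x_0 | ~x_7) forces x_7 = False.
  then (x_6 | x_7) forces x_6 = True.
  then (x_5 | x_7) forces x_5 = True.
  then (~x_0 | x_3 | x_7) forces x_3 = True.
Set x_1 = False.
  then (x_1 | x_4) forces x_4 = True.
  then (~x_4 | ~x_8) forces x_8 = False.
  then (x_1 | x_2 | ~x_4) forces x_2 = True.
All clauses satisfied.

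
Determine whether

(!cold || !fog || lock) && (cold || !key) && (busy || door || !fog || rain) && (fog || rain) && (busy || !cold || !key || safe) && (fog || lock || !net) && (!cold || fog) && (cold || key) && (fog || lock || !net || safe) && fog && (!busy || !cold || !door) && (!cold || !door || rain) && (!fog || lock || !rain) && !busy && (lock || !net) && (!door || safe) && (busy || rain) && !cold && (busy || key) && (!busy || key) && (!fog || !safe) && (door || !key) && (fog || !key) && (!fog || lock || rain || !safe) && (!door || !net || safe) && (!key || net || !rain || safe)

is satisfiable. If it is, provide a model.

Case cold = True:
  Clause (!cold) is falsified — contradiction.
Case cold = False:
  (cold || !key) forces key = False.
  Clause (cold || key) is falsified — contradiction.
Both cases fail, so the formula is unsatisfiable.

UNSATISFIABLE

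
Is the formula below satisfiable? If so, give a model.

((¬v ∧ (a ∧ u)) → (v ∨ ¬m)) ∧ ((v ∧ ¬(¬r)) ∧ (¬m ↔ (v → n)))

v=T, m=F, u=F, a=F, r=T, n=T

  (¬v ∧ (a ∧ u)) → (v ∨ ¬m) = True
    ¬v ∧ (a ∧ u) = False
      ¬v = False
      a ∧ u = False
    v ∨ ¬m = True
      ¬m = True
  (v ∧ ¬(¬r)) ∧ (¬m ↔ (v → n)) = True
    v ∧ ¬(¬r) = True
      ¬(¬r) = True
        ¬r = False
    ¬m ↔ (v → n) = True
      ¬m = True
      v → n = True
Both conjuncts True, so the formula holds.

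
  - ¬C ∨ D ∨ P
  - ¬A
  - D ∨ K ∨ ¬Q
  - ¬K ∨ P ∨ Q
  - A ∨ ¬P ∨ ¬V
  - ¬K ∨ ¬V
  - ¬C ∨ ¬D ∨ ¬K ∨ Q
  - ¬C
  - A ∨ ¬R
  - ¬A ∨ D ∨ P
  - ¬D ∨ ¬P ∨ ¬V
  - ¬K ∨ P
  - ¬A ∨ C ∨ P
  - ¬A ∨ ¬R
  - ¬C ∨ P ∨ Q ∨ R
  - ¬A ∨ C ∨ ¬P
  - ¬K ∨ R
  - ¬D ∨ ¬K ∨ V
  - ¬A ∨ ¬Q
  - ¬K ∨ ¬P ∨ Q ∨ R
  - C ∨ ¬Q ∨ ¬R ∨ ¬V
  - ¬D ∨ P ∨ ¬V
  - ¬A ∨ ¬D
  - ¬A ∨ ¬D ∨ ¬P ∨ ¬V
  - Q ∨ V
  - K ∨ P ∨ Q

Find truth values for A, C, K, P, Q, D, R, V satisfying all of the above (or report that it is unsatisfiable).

A=F, C=F, K=F, P=F, Q=T, D=T, R=F, V=F

Unit clause (¬A) forces A = False.
Unit clause (¬C) forces C = False.
In (A ∨ ¬R) only ¬R is left, so R = False.
In (¬K ∨ R) only ¬K is left, so K = False.
Set P = False.
  then (K ∨ P ∨ Q) forces Q = True.
  then (D ∨ K ∨ ¬Q) forces D = True.
  then (¬D ∨ P ∨ ¬V) forces V = False.
All clauses satisfied.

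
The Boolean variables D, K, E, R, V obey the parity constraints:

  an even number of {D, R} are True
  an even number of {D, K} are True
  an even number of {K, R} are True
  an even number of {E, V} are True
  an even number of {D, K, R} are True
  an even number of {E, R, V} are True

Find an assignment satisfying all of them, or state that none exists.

D: False, K: False, E: True, R: False, V: True

{D, R}: 0 true → even ✓
{D, K}: 0 true → even ✓
{K, R}: 0 true → even ✓
{E, V}: 2 true → even ✓
{D, K, R}: 0 true → even ✓
{E, R, V}: 2 true → even ✓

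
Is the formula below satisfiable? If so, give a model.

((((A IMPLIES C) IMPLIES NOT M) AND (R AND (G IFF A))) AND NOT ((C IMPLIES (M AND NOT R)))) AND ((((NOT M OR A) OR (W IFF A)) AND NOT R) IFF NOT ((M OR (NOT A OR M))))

C = True, M = False, R = True, G = False, A = False, W = False

  (((A IMPLIES C) IMPLIES NOT M) AND (R AND (G IFF A))) AND NOT ((C IMPLIES (M AND NOT R))) = True
    ((A IMPLIES C) IMPLIES NOT M) AND (R AND (G IFF A)) = True
      (A IMPLIES C) IMPLIES NOT M = True
        A IMPLIES C = True
        NOT M = True
      R AND (G IFF A) = True
        G IFF A = True
    NOT ((C IMPLIES (M AND NOT R))) = True
      C IMPLIES (M AND NOT R) = False
        M AND NOT R = False
          NOT R = False
  (((NOT M OR A) OR (W IFF A)) AND NOT R) IFF NOT ((M OR (NOT A OR M))) = True
    ((NOT M OR A) OR (W IFF A)) AND NOT R = False
      (NOT M OR A) OR (W IFF A) = True
        NOT M OR A = True
          NOT M = True
        W IFF A = True
      NOT R = False
    NOT ((M OR (NOT A OR M))) = False
      M OR (NOT A OR M) = True
        NOT A OR M = True
          NOT A = True
Both conjuncts True, so the formula holds.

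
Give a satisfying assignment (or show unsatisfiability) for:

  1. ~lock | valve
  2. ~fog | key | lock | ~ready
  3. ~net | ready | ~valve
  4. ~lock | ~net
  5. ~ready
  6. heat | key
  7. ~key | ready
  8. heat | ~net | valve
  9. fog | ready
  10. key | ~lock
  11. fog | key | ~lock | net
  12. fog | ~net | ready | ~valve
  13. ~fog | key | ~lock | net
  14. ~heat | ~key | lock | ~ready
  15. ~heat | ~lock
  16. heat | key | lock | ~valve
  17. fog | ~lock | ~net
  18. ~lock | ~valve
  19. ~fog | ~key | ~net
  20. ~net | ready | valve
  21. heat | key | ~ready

heat: True; net: False; ready: False; fog: True; lock: False; key: False; valve: False

Unit clause (~ready) forces ready = False.
In (~key | ready) only ~key is left, so key = False.
In (fog | ready) only fog is left, so fog = True.
In (key | ~lock) only ~lock is left, so lock = False.
In (heat | key) only heat is left, so heat = True.
Set net = False.
Set valve = False.
All clauses satisfied.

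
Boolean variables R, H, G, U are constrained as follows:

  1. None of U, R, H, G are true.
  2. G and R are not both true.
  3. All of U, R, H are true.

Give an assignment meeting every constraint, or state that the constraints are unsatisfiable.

No satisfying assignment exists.

Case R = True:
  Constraint (1) is violated (R=T) — contradiction.
Case R = False:
  Constraint (3) is violated (R=F) — contradiction.
Both cases fail — unsatisfiable.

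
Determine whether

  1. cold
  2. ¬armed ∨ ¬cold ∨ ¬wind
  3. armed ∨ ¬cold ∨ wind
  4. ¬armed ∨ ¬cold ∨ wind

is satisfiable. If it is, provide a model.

Unit clause (cold) forces cold = True.
Try wind = False:
  (armed ∨ ¬cold ∨ wind) forces armed = True.
  clause (¬armed ∨ ¬cold ∨ wind) is falsified — backtrack.
So wind = True.
  then (¬armed ∨ ¬cold ∨ ¬wind) forces armed = False.
Check each clause:
  (cold): cold holds.
  (¬armed ∨ ¬cold ∨ ¬wind): ¬armed holds.
  (armed ∨ ¬cold ∨ wind): wind holds.
  (¬armed ∨ ¬cold ∨ wind): ¬armed holds.
All clauses satisfied.

wind=T; cold=T; armed=F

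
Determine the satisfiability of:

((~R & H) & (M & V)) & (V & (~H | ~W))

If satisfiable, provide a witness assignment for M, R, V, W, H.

M: True; R: False; V: True; W: False; H: True

  (~R & H) & (M & V) = True
    ~R & H = True
      ~R = True
    M & V = True
  V & (~H | ~W) = True
    ~H | ~W = True
      ~H = False
      ~W = True
Both conjuncts True, so the formula holds.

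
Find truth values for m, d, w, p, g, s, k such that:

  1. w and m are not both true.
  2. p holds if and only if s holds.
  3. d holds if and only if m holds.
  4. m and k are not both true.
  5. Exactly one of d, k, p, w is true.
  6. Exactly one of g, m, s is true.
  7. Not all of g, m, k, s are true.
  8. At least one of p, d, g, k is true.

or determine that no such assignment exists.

m = False, d = False, w = True, p = False, g = True, s = False, k = False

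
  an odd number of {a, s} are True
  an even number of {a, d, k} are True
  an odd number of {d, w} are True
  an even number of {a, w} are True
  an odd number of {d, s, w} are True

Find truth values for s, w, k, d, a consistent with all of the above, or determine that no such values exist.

s=F, w=T, k=T, d=F, a=T

{a, s}: 1 true → odd ✓
{a, d, k}: 2 true → even ✓
{d, w}: 1 true → odd ✓
{a, w}: 2 true → even ✓
{d, s, w}: 1 true → odd ✓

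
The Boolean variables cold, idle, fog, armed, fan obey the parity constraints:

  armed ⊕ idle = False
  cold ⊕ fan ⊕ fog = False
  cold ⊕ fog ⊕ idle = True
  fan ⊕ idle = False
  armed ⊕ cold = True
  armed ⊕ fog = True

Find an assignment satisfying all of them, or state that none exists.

Adding constraints 2, 3, 4 mod 2: every variable appears an even number of times on the left, so the left side is 0.
But the right sides sum to 1 (mod 2). 0 ≠ 1 — the system is inconsistent.

Unsatisfiable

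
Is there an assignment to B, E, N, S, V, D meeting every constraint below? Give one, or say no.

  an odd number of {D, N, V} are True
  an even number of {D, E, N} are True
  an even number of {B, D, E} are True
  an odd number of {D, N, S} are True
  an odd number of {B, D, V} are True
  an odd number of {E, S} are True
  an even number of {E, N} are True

B=T; E=T; N=T; S=F; V=F; D=F

{D, N, V}: 1 true → odd ✓
{D, E, N}: 2 true → even ✓
{B, D, E}: 2 true → even ✓
{D, N, S}: 1 true → odd ✓
{B, D, V}: 1 true → odd ✓
{E, S}: 1 true → odd ✓
{E, N}: 2 true → even ✓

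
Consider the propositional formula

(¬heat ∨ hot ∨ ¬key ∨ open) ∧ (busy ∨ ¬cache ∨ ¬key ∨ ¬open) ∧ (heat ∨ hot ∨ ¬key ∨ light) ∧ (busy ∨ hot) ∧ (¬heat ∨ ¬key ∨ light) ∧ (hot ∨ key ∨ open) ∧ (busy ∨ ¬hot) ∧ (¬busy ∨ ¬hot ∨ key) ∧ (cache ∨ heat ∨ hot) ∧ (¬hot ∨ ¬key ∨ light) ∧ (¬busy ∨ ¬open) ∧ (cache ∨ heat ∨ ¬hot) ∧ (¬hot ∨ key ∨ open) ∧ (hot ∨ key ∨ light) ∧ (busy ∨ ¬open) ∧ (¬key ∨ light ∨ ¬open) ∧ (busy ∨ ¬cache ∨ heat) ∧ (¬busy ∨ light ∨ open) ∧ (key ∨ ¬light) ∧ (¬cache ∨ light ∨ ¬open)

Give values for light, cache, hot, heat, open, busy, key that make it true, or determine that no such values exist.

light = True, cache = False, hot = True, heat = True, open = False, busy = True, key = True

Set light = True.
  then (key ∨ ¬light) forces key = True.
Set cache = False.
Set hot = True.
  then (busy ∨ ¬hot) forces busy = True.
  then (¬busy ∨ ¬open) forces open = False.
  then (cache ∨ heat ∨ ¬hot) forces heat = True.
All clauses satisfied.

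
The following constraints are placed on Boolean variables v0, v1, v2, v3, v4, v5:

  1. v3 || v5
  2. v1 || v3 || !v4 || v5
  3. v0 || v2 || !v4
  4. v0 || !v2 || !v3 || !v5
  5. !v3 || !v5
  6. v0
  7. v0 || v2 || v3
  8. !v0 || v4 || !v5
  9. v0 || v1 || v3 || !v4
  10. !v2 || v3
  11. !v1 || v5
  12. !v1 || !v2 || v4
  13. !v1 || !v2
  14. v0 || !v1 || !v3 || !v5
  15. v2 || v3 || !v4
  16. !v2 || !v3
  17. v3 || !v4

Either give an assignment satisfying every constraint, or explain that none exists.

Unit clause (v0) forces v0 = True.
Set v1 = False.
Set v2 = False.
Try v3 = False:
  (v3 || v5) forces v5 = True.
  (!v0 || v4 || !v5) forces v4 = True.
  clause (v2 || v3 || !v4) is falsified — backtrack.
So v3 = True.
  then (!v3 || !v5) forces v5 = False.
Set v4 = False.
All clauses satisfied.

v0=T; v1=F; v2=F; v3=T; v4=F; v5=F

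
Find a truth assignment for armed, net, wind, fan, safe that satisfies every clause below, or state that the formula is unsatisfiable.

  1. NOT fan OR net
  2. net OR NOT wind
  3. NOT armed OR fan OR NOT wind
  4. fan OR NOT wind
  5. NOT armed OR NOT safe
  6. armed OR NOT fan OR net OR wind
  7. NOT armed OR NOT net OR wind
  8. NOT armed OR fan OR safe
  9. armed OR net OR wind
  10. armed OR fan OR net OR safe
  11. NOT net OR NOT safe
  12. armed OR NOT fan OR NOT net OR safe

armed=T, net=T, wind=T, fan=T, safe=F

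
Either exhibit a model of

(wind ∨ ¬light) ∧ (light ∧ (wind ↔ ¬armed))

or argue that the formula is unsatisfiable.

light = True, armed = False, wind = True

  wind ∨ ¬light = True
    ¬light = False
  light ∧ (wind ↔ ¬armed) = True
    wind ↔ ¬armed = True
      ¬armed = True
Both conjuncts True, so the formula holds.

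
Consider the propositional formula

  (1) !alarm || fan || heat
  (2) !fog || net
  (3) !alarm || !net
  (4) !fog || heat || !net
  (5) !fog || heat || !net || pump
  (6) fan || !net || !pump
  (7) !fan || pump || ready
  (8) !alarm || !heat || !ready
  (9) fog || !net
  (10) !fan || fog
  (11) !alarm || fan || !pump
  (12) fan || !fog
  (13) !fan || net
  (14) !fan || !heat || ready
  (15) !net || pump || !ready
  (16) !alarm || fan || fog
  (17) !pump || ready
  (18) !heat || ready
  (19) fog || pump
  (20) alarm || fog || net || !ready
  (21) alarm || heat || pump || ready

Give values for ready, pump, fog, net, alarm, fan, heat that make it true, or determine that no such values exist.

ready = True, pump = True, fog = True, net = True, alarm = False, fan = True, heat = True

Try ready = False:
  (!pump || ready) forces pump = False.
  (!fan || pump || ready) forces fan = False.
  (fan || !fog) forces fog = False.
  clause (fog || pump) is falsified — backtrack.
So ready = True.
Set pump = True.
Try fog = False:
  (fog || !net) forces net = False.
  (!fan || fog) forces fan = False.
  (!alarm || fan || !pump) forces alarm = False.
  clause (alarm || fog || net || !ready) is falsified — backtrack.
So fog = True.
  then (!fog || net) forces net = True.
  then (!alarm || !net) forces alarm = False.
  then (!fog || heat || !net) forces heat = True.
  then (fan || !net || !pump) forces fan = True.
All clauses satisfied.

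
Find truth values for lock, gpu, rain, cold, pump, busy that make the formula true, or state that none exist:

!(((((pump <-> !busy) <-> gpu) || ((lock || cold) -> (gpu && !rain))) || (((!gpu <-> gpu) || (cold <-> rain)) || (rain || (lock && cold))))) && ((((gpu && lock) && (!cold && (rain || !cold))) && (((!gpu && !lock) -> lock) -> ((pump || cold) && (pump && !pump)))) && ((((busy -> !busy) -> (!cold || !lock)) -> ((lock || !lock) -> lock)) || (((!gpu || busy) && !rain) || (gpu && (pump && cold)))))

UNSATISFIABLE

Case lock = True: the formula simplifies to !(((((pump <-> !busy) <-> gpu) || (gpu && !rain)) || (((!gpu <-> gpu) || (cold <-> rain)) || (rain || cold)))) && ((gpu && (!cold && (rain || !cold))) && ((pump || cold) && (pump && !pump))).
  pump = True: the conjunct !pump is False.
  pump = False: the conjunct pump is False.
Case lock = False: the conjunct lock is False.
Both cases fail — unsatisfiable.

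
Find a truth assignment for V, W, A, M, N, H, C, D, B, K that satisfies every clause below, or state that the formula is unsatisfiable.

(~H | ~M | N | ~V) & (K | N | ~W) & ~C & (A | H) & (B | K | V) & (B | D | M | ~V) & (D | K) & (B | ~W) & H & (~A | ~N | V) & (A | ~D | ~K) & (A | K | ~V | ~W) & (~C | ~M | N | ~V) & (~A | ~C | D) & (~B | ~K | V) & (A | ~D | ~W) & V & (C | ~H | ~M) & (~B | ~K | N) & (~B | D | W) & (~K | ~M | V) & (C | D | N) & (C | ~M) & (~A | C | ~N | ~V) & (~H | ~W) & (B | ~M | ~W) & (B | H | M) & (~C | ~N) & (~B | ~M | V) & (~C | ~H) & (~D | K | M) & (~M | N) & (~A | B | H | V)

Unit clause (~C) forces C = False.
Unit clause (H) forces H = True.
Unit clause (V) forces V = True.
In (C | ~H | ~M) only ~M is left, so M = False.
In (~H | ~W) only ~W is left, so W = False.
Set A = True.
  then (~A | C | ~N | ~V) forces N = False.
  then (C | D | N) forces D = True.
  then (~D | K | M) forces K = True.
  then (~B | ~K | N) forces B = False.
All clauses satisfied.

V=T, W=F, A=T, M=F, N=F, H=T, C=F, D=T, B=F, K=T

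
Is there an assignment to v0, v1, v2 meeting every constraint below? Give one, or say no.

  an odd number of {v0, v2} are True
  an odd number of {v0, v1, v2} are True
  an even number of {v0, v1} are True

v0: False; v1: False; v2: True

{v0, v2}: 1 true → odd ✓
{v0, v1, v2}: 1 true → odd ✓
{v0, v1}: 0 true → even ✓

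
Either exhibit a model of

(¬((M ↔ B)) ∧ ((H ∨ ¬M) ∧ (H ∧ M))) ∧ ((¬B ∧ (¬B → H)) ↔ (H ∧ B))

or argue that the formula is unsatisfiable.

Case H = True: the formula simplifies to (¬((M ↔ B)) ∧ M) ∧ (¬B ↔ B).
  B = True: the conjunct ¬B ↔ B becomes ¬True ↔ True = False.
  B = False: the conjunct ¬B ↔ B becomes ¬False ↔ False = False.
Case H = False: the conjunct H is False.
Both cases fail — unsatisfiable.

No satisfying assignment exists.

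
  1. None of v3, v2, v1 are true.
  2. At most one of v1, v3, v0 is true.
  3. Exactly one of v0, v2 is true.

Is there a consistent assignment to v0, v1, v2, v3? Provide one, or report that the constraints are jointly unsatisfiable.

v0 = True; v1 = False; v2 = False; v3 = False

  (1) {v3, v2, v1}: 0 true — none ✓
  (2) {v1, v3, v0}: 1 true — at most one ✓
  (3) {v0, v2}: 1 true — exactly one ✓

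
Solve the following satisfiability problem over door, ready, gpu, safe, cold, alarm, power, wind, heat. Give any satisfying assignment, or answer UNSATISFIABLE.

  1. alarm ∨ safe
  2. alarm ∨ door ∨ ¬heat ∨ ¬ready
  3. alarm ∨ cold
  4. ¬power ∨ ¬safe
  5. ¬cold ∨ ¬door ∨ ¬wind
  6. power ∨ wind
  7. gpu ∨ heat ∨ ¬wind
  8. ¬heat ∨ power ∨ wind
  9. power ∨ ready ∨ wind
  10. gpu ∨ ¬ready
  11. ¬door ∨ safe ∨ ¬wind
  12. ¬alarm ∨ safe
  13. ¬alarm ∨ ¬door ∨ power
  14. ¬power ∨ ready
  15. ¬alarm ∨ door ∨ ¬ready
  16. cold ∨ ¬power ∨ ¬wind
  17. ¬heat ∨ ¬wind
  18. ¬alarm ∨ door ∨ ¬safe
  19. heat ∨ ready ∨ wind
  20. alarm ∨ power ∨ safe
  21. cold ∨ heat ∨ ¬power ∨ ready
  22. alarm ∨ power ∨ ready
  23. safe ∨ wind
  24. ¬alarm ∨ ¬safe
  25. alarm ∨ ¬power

Set door = False.
Set ready = True.
  then (gpu ∨ ¬ready) forces gpu = True.
  then (¬alarm ∨ door ∨ ¬ready) forces alarm = False.
  then (alarm ∨ ¬power) forces power = False.
  then (alarm ∨ safe) forces safe = True.
  then (alarm ∨ door ∨ ¬heat ∨ ¬ready) forces heat = False.
  then (alarm ∨ cold) forces cold = True.
  then (power ∨ wind) forces wind = True.
All clauses satisfied.

door: False, ready: True, gpu: True, safe: True, cold: True, alarm: False, power: False, wind: True, heat: False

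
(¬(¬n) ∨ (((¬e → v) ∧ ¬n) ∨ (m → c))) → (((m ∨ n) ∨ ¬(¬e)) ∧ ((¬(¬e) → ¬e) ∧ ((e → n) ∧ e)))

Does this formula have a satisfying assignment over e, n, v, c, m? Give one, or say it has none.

e: False, n: False, v: False, c: False, m: True

  (¬(¬n) ∨ (((¬e → v) ∧ ¬n) ∨ (m → c))) → (((m ∨ n) ∨ ¬(¬e)) ∧ ((¬(¬e) → ¬e) ∧ ((e → n) ∧ e))) = True
    ¬(¬n) ∨ (((¬e → v) ∧ ¬n) ∨ (m → c)) = False
      ¬(¬n) = False
        ¬n = True
      ((¬e → v) ∧ ¬n) ∨ (m → c) = False
        (¬e → v) ∧ ¬n = False
          ¬e → v = False
            ¬e = True
          ¬n = True
        m → c = False
    ((m ∨ n) ∨ ¬(¬e)) ∧ ((¬(¬e) → ¬e) ∧ ((e → n) ∧ e)) = False
      (m ∨ n) ∨ ¬(¬e) = True
        m ∨ n = True
        ¬(¬e) = False
          ¬e = True
      (¬(¬e) → ¬e) ∧ ((e → n) ∧ e) = False
        ¬(¬e) → ¬e = True
          ¬(¬e) = False
            ¬e = True
          ¬e = True
        (e → n) ∧ e = False
          e → n = True
The formula evaluates to True.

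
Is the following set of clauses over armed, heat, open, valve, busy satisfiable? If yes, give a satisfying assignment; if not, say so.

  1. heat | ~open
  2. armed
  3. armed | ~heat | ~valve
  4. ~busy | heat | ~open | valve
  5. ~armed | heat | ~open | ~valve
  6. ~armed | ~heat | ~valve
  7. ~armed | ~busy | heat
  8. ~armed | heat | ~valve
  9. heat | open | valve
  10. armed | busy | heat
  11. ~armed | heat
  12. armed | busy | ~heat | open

armed = True, heat = True, open = True, valve = False, busy = False

Unit clause (armed) forces armed = True.
In (~armed | heat) only heat is left, so heat = True.
In (~armed | ~heat | ~valve) only ~valve is left, so valve = False.
Set open = True.
Set busy = False.
All clauses satisfied.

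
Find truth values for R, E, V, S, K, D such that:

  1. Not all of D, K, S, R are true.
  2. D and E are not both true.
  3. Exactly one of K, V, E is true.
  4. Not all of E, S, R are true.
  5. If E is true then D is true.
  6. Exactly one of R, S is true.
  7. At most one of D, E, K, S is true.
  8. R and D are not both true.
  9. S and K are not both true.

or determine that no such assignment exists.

R=T, E=F, V=T, S=F, K=F, D=F

  (1) {D, K, S, R}: 1/4 true — not all ✓
  (2) D=F, E=F — not both ✓
  (3) {K, V, E}: 1 true — exactly one ✓
  (4) {E, S, R}: 1/3 true — not all ✓
  (5) E=F ⇒ D: vacuous ✓
  (6) {R, S}: 1 true — exactly one ✓
  (7) {D, E, K, S}: 0 true — at most one ✓
  (8) R=T, D=F — not both ✓
  (9) S=F, K=F — not both ✓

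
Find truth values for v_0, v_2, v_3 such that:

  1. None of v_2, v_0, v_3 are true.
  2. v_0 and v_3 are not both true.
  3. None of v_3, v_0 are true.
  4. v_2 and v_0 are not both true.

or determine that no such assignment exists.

v_0=F, v_2=F, v_3=F

  (1) {v_2, v_0, v_3}: 0 true — none ✓
  (2) v_0=F, v_3=F — not both ✓
  (3) {v_3, v_0}: 0 true — none ✓
  (4) v_2=F, v_0=F — not both ✓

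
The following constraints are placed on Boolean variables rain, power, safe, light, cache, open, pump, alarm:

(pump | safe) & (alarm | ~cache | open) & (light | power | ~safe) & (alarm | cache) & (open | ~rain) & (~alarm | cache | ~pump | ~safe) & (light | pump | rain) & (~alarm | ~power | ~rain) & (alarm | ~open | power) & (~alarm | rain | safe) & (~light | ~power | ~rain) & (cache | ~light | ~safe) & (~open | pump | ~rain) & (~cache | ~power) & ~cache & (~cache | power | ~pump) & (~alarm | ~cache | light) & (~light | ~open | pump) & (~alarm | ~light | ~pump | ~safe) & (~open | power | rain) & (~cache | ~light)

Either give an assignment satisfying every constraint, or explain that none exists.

Unit clause (~cache) forces cache = False.
In (alarm | cache) only alarm is left, so alarm = True.
Try rain = False:
  (~alarm | rain | safe) forces safe = True.
  (~alarm | cache | ~pump | ~safe) forces pump = False.
  (light | pump | rain) forces light = True.
  clause (cache | ~light | ~safe) is falsified — backtrack.
So rain = True.
  then (open | ~rain) forces open = True.
  then (~alarm | ~power | ~rain) forces power = False.
  then (~open | pump | ~rain) forces pump = True.
  then (~alarm | cache | ~pump | ~safe) forces safe = False.
Set light = False.
All clauses satisfied.

rain: True; power: False; safe: False; light: False; cache: False; open: True; pump: True; alarm: True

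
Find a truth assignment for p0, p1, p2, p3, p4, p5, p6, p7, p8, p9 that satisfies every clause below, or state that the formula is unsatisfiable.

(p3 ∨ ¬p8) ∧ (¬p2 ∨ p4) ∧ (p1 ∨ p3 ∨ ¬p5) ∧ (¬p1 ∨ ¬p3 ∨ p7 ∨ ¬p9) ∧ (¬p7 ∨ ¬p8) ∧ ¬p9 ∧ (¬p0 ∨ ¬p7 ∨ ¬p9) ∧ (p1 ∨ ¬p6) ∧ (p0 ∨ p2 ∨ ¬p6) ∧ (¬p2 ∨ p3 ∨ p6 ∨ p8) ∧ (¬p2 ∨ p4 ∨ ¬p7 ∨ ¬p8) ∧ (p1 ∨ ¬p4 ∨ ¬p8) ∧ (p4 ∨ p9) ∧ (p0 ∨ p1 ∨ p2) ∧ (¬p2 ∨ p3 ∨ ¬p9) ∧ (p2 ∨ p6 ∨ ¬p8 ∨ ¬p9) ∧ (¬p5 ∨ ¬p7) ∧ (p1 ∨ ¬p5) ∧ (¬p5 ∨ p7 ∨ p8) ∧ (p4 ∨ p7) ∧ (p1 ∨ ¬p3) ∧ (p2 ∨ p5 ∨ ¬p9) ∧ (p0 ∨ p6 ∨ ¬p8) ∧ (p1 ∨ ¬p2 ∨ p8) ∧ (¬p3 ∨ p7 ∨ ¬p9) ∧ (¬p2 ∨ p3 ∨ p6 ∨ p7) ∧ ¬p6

Unit clause (¬p9) forces p9 = False.
In (p4 ∨ p9) only p4 is left, so p4 = True.
Unit clause (¬p6) forces p6 = False.
Set p0 = False.
  then (p0 ∨ p6 ∨ ¬p8) forces p8 = False.
Try p1 = False:
  (p0 ∨ p1 ∨ p2) forces p2 = True.
  clause (p1 ∨ ¬p2 ∨ p8) is falsified — backtrack.
So p1 = True.
Set p2 = False.
Set p3 = False.
Set p5 = False.
Set p7 = True.
All clauses satisfied.

p0 = False; p1 = True; p2 = False; p3 = False; p4 = True; p5 = False; p6 = False; p7 = True; p8 = False; p9 = False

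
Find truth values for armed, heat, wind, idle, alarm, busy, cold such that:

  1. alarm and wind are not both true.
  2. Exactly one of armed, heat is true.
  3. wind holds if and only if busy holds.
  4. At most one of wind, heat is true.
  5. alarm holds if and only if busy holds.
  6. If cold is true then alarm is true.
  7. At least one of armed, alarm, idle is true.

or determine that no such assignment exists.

armed: False, heat: True, wind: False, idle: True, alarm: False, busy: False, cold: False

  (1) alarm=F, wind=F — not both ✓
  (2) {armed, heat}: 1 true — exactly one ✓
  (3) wind=F, busy=F — same ✓
  (4) {wind, heat}: 1 true — at most one ✓
  (5) alarm=F, busy=F — same ✓
  (6) cold=F ⇒ alarm: vacuous ✓
  (7) {armed, alarm, idle}: 1 true — at least one ✓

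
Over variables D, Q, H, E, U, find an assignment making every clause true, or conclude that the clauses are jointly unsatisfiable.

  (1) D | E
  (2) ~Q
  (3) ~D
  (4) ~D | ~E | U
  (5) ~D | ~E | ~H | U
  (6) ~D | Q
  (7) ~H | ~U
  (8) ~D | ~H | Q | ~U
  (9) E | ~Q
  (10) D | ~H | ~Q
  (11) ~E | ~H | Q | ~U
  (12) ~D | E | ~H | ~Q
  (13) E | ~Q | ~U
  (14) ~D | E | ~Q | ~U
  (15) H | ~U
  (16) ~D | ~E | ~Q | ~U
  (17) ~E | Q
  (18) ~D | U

Case D = True:
  Clause (~D) is falsified — contradiction.
Case D = False:
  (D | E) forces E = True.
  (~Q) forces Q = False.
  Clause (~E | Q) is falsified — contradiction.
Both cases fail, so the formula is unsatisfiable.

Unsatisfiable — no assignment works.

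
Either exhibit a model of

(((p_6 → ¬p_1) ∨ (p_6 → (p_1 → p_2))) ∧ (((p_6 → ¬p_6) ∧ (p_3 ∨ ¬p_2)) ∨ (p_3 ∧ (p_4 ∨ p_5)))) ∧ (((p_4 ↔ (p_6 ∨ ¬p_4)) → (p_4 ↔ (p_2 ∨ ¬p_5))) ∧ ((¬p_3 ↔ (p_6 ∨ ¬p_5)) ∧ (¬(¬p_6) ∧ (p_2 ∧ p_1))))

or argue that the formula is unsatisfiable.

Case p_6 = True: the formula simplifies to ((¬p_1 ∨ (p_1 → p_2)) ∧ (p_3 ∧ (p_4 ∨ p_5))) ∧ ((p_4 → (p_4 ↔ (p_2 ∨ ¬p_5))) ∧ (¬p_3 ∧ (p_2 ∧ p_1))).
  p_3 = True: the conjunct ¬p_3 is False.
  p_3 = False: the conjunct p_3 is False.
Case p_6 = False: the conjunct ¬(¬p_6) becomes ¬(¬False) = False.
Both cases fail — unsatisfiable.

The formula is unsatisfiable.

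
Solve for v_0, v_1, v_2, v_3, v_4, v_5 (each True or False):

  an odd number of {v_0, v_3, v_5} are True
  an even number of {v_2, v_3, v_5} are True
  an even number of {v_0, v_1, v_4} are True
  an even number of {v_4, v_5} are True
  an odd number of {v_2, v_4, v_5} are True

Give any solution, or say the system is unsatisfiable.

v_0 = False, v_1 = True, v_2 = True, v_3 = False, v_4 = True, v_5 = True

{v_0, v_3, v_5}: 1 true → odd ✓
{v_2, v_3, v_5}: 2 true → even ✓
{v_0, v_1, v_4}: 2 true → even ✓
{v_4, v_5}: 2 true → even ✓
{v_2, v_4, v_5}: 3 true → odd ✓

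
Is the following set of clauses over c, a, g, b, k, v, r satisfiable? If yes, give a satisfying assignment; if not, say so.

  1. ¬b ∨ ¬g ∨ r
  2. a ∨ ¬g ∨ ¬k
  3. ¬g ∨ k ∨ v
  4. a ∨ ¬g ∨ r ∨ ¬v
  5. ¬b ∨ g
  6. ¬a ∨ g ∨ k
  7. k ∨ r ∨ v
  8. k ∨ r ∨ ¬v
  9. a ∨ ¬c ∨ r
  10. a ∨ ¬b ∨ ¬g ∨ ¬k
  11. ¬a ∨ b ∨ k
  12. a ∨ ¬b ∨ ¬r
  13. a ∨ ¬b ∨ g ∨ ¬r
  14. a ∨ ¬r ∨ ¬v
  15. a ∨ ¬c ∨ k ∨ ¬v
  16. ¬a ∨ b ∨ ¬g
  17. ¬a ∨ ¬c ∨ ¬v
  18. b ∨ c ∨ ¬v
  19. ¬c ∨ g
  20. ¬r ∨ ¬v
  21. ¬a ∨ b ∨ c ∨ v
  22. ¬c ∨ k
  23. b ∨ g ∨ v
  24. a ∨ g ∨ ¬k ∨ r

c: False, a: True, g: True, b: True, k: True, v: False, r: True

Set c = False.
Set a = True.
Try g = False:
  (¬b ∨ g) forces b = False.
  (¬a ∨ g ∨ k) forces k = True.
  (b ∨ c ∨ ¬v) forces v = False.
  clause (¬a ∨ b ∨ c ∨ v) is falsified — backtrack.
So g = True.
  then (¬a ∨ b ∨ ¬g) forces b = True.
  then (¬b ∨ ¬g ∨ r) forces r = True.
  then (¬r ∨ ¬v) forces v = False.
  then (¬g ∨ k ∨ v) forces k = True.
All clauses satisfied.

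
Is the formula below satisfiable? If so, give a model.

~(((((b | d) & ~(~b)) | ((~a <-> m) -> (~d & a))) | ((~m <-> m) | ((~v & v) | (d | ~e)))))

b = False; a = False; e = True; v = True; m = True; d = False

  ~(((((b | d) & ~(~b)) | ((~a <-> m) -> (~d & a))) | ((~m <-> m) | ((~v & v) | (d | ~e))))) = True
    (((b | d) & ~(~b)) | ((~a <-> m) -> (~d & a))) | ((~m <-> m) | ((~v & v) | (d | ~e))) = False
      ((b | d) & ~(~b)) | ((~a <-> m) -> (~d & a)) = False
        (b | d) & ~(~b) = False
          b | d = False
          ~(~b) = False
            ~b = True
        (~a <-> m) -> (~d & a) = False
          ~a <-> m = True
            ~a = True
          ~d & a = False
            ~d = True
      (~m <-> m) | ((~v & v) | (d | ~e)) = False
        ~m <-> m = False
          ~m = False
        (~v & v) | (d | ~e) = False
          ~v & v = False
            ~v = False
          d | ~e = False
            ~e = False
The formula evaluates to True.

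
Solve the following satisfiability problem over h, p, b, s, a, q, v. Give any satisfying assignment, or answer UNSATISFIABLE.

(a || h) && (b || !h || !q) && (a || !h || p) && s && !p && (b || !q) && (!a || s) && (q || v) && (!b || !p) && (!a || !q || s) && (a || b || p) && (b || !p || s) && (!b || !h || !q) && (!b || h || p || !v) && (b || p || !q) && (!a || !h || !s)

Unit clause (s) forces s = True.
Unit clause (!p) forces p = False.
Set h = False.
  then (a || h) forces a = True.
Set b = True.
  then (!b || h || p || !v) forces v = False.
  then (q || v) forces q = True.
All clauses satisfied.

h = False, p = False, b = True, s = True, a = True, q = True, v = False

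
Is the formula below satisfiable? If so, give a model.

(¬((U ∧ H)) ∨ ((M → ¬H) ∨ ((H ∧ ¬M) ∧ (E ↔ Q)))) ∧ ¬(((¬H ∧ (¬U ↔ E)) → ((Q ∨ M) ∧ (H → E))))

H: False, Q: False, M: False, U: False, E: True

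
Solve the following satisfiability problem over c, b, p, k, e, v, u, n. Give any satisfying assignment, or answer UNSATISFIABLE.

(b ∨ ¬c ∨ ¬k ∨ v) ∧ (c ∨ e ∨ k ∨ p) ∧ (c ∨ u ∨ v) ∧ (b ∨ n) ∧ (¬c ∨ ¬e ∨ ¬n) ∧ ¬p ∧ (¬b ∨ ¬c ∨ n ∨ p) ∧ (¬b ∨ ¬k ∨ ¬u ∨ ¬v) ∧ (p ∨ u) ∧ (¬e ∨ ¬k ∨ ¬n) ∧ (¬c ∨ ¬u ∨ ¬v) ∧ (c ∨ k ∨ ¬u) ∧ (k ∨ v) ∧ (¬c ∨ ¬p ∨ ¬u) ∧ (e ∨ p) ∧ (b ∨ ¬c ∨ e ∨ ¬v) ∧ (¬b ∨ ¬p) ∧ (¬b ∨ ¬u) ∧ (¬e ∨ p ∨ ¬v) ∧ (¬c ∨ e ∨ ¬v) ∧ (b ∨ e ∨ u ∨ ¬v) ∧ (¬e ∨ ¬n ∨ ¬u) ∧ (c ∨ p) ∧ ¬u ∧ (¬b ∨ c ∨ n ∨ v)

Unsatisfiable — no assignment works.

Case p = True:
  Clause (¬p) is falsified — contradiction.
Case p = False:
  (p ∨ u) forces u = True.
  Clause (¬u) is falsified — contradiction.
Both cases fail, so the formula is unsatisfiable.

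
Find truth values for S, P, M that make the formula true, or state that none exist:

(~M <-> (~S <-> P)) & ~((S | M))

S = False; P = True; M = False

  ~M <-> (~S <-> P) = True
    ~M = True
    ~S <-> P = True
      ~S = True
  ~((S | M)) = True
    S | M = False
Both conjuncts True, so the formula holds.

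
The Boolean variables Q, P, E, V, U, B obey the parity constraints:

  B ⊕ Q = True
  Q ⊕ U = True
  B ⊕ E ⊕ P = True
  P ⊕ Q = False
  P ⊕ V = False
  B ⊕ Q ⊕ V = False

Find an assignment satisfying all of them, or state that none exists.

Q = True, P = True, E = False, V = True, U = False, B = False

B ⊕ Q = F ⊕ T = True ✓
Q ⊕ U = T ⊕ F = True ✓
B ⊕ E ⊕ P = F ⊕ F ⊕ T = True ✓
P ⊕ Q = T ⊕ T = False ✓
P ⊕ V = T ⊕ T = False ✓
B ⊕ Q ⊕ V = F ⊕ T ⊕ T = False ✓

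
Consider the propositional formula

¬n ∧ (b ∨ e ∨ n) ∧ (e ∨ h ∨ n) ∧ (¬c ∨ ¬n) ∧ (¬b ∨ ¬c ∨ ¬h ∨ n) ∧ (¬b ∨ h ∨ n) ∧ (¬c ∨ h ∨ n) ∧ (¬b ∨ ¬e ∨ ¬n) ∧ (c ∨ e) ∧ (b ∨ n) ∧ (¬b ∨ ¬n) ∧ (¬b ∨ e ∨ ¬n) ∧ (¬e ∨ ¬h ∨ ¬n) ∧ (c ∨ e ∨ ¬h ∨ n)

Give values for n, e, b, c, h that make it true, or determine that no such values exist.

Unit clause (¬n) forces n = False.
In (b ∨ n) only b is left, so b = True.
In (¬b ∨ h ∨ n) only h is left, so h = True.
In (¬b ∨ ¬c ∨ ¬h ∨ n) only ¬c is left, so c = False.
In (c ∨ e) only e is left, so e = True.
All clauses satisfied.

n=F, e=T, b=T, c=F, h=T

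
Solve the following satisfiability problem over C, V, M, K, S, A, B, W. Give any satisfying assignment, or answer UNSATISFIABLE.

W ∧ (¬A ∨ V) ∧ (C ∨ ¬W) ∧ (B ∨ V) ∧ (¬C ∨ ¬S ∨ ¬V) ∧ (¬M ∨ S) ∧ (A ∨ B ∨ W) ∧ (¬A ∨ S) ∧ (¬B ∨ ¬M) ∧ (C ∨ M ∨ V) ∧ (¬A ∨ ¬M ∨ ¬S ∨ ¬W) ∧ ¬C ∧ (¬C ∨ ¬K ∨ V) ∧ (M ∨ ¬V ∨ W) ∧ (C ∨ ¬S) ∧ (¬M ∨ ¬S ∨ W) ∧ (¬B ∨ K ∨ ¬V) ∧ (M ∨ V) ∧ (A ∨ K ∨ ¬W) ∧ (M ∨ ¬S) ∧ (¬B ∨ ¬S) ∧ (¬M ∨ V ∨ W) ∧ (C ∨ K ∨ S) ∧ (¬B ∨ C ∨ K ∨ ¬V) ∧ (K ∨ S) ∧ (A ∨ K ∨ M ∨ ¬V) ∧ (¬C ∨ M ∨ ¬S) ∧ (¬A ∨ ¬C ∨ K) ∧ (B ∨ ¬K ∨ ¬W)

Case C = True:
  Clause (¬C) is falsified — contradiction.
Case C = False:
  (W) forces W = True.
  Clause (C ∨ ¬W) is falsified — contradiction.
Both cases fail, so the formula is unsatisfiable.

No satisfying assignment exists.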